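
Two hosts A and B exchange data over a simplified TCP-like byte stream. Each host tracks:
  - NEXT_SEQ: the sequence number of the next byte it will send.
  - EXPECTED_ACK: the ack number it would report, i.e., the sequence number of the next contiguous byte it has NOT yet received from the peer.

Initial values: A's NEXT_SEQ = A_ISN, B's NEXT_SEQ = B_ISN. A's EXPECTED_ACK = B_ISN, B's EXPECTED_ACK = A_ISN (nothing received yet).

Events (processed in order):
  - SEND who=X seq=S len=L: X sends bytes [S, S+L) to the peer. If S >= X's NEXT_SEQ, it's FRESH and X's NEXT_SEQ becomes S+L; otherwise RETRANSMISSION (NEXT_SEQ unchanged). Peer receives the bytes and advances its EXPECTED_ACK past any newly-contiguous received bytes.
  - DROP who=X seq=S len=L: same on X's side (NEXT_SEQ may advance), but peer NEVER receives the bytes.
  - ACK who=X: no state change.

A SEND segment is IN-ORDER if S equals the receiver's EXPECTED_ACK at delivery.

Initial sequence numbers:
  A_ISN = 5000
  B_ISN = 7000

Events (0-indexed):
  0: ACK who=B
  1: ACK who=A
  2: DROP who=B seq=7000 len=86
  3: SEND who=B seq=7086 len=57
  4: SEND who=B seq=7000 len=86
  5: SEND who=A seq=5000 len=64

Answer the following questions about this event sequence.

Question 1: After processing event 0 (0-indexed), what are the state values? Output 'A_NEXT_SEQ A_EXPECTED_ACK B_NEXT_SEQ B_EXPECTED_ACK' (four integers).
After event 0: A_seq=5000 A_ack=7000 B_seq=7000 B_ack=5000

5000 7000 7000 5000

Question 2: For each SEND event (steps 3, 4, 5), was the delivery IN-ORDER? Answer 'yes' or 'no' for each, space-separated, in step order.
Step 3: SEND seq=7086 -> out-of-order
Step 4: SEND seq=7000 -> in-order
Step 5: SEND seq=5000 -> in-order

Answer: no yes yes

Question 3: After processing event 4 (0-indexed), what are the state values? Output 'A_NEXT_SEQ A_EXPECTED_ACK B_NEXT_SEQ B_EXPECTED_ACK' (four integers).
After event 0: A_seq=5000 A_ack=7000 B_seq=7000 B_ack=5000
After event 1: A_seq=5000 A_ack=7000 B_seq=7000 B_ack=5000
After event 2: A_seq=5000 A_ack=7000 B_seq=7086 B_ack=5000
After event 3: A_seq=5000 A_ack=7000 B_seq=7143 B_ack=5000
After event 4: A_seq=5000 A_ack=7143 B_seq=7143 B_ack=5000

5000 7143 7143 5000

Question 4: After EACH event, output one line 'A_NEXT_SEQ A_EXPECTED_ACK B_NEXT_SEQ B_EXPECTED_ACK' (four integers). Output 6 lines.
5000 7000 7000 5000
5000 7000 7000 5000
5000 7000 7086 5000
5000 7000 7143 5000
5000 7143 7143 5000
5064 7143 7143 5064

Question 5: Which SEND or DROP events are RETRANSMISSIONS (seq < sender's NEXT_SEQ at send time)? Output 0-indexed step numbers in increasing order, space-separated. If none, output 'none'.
Step 2: DROP seq=7000 -> fresh
Step 3: SEND seq=7086 -> fresh
Step 4: SEND seq=7000 -> retransmit
Step 5: SEND seq=5000 -> fresh

Answer: 4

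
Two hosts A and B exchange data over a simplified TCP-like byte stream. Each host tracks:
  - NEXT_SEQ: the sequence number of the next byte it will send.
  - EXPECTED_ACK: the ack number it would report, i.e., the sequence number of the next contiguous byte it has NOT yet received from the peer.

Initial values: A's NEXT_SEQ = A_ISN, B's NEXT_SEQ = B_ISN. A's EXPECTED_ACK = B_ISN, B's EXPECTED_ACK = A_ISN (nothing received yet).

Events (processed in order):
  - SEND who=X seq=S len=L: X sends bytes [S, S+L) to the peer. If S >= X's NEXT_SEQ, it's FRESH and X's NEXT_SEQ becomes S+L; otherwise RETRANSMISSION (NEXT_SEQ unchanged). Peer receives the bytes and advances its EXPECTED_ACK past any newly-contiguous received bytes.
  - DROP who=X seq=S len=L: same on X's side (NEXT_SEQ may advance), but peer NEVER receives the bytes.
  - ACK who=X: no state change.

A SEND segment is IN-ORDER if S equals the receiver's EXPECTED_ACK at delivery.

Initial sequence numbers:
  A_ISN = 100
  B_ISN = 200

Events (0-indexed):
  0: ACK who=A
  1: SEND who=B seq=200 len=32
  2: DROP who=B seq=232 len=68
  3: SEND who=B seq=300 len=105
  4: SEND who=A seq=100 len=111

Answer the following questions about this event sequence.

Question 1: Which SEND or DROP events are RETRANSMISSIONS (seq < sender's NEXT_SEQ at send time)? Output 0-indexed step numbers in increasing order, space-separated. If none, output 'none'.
Step 1: SEND seq=200 -> fresh
Step 2: DROP seq=232 -> fresh
Step 3: SEND seq=300 -> fresh
Step 4: SEND seq=100 -> fresh

Answer: none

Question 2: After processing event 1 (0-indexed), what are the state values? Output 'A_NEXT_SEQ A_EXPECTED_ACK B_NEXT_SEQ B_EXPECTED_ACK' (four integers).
After event 0: A_seq=100 A_ack=200 B_seq=200 B_ack=100
After event 1: A_seq=100 A_ack=232 B_seq=232 B_ack=100

100 232 232 100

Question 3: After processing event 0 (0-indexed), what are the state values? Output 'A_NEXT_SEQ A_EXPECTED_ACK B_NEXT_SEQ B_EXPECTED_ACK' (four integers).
After event 0: A_seq=100 A_ack=200 B_seq=200 B_ack=100

100 200 200 100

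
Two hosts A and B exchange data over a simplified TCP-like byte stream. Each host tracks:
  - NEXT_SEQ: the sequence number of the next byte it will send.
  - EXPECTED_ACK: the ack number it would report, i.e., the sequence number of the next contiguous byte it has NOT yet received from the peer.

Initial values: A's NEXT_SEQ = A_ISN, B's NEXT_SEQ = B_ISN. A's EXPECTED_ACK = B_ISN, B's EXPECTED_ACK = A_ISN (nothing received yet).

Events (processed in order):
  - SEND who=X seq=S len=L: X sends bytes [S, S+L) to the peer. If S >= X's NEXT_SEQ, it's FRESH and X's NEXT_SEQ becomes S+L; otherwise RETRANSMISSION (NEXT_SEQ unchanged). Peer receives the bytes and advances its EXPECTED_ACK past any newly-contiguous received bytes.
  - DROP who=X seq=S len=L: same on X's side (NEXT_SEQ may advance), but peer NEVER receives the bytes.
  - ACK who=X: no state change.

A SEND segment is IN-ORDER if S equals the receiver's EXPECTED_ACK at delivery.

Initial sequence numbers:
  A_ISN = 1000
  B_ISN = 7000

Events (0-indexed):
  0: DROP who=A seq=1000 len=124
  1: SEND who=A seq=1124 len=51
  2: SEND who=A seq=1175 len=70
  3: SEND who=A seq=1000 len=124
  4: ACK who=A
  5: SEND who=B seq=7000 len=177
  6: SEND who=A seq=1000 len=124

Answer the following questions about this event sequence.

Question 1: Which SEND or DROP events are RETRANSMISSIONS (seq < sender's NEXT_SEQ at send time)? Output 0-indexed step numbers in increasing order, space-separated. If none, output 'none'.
Answer: 3 6

Derivation:
Step 0: DROP seq=1000 -> fresh
Step 1: SEND seq=1124 -> fresh
Step 2: SEND seq=1175 -> fresh
Step 3: SEND seq=1000 -> retransmit
Step 5: SEND seq=7000 -> fresh
Step 6: SEND seq=1000 -> retransmit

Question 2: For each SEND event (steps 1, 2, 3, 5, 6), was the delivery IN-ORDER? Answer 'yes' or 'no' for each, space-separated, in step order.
Step 1: SEND seq=1124 -> out-of-order
Step 2: SEND seq=1175 -> out-of-order
Step 3: SEND seq=1000 -> in-order
Step 5: SEND seq=7000 -> in-order
Step 6: SEND seq=1000 -> out-of-order

Answer: no no yes yes no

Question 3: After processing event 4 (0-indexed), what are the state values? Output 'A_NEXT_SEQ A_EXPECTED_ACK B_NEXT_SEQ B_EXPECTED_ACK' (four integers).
After event 0: A_seq=1124 A_ack=7000 B_seq=7000 B_ack=1000
After event 1: A_seq=1175 A_ack=7000 B_seq=7000 B_ack=1000
After event 2: A_seq=1245 A_ack=7000 B_seq=7000 B_ack=1000
After event 3: A_seq=1245 A_ack=7000 B_seq=7000 B_ack=1245
After event 4: A_seq=1245 A_ack=7000 B_seq=7000 B_ack=1245

1245 7000 7000 1245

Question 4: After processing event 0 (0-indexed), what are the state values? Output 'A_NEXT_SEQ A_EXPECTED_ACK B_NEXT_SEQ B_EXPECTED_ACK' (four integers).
After event 0: A_seq=1124 A_ack=7000 B_seq=7000 B_ack=1000

1124 7000 7000 1000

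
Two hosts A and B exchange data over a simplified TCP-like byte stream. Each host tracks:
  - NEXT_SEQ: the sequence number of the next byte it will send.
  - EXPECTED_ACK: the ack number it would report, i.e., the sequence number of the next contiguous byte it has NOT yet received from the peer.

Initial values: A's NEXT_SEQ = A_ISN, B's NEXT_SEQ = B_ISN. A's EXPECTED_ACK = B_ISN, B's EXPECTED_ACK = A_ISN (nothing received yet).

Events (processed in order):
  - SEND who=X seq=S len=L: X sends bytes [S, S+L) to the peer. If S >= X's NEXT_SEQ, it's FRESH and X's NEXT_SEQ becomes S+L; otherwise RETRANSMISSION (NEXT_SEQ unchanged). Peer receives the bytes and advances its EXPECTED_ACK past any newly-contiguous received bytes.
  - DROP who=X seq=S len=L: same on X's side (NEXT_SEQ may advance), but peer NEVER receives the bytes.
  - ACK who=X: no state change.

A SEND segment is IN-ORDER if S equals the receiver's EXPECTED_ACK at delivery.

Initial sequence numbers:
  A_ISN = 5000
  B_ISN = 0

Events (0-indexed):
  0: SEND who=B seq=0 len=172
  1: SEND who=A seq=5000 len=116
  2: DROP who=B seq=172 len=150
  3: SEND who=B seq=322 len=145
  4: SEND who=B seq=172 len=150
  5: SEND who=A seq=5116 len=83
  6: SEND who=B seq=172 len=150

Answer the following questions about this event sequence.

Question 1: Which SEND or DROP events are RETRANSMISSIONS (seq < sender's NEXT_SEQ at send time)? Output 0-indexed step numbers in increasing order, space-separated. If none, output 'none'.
Step 0: SEND seq=0 -> fresh
Step 1: SEND seq=5000 -> fresh
Step 2: DROP seq=172 -> fresh
Step 3: SEND seq=322 -> fresh
Step 4: SEND seq=172 -> retransmit
Step 5: SEND seq=5116 -> fresh
Step 6: SEND seq=172 -> retransmit

Answer: 4 6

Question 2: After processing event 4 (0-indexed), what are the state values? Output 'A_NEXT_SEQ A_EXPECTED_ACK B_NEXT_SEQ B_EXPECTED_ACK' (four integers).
After event 0: A_seq=5000 A_ack=172 B_seq=172 B_ack=5000
After event 1: A_seq=5116 A_ack=172 B_seq=172 B_ack=5116
After event 2: A_seq=5116 A_ack=172 B_seq=322 B_ack=5116
After event 3: A_seq=5116 A_ack=172 B_seq=467 B_ack=5116
After event 4: A_seq=5116 A_ack=467 B_seq=467 B_ack=5116

5116 467 467 5116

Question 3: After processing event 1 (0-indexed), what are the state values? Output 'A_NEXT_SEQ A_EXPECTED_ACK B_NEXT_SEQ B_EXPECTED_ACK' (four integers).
After event 0: A_seq=5000 A_ack=172 B_seq=172 B_ack=5000
After event 1: A_seq=5116 A_ack=172 B_seq=172 B_ack=5116

5116 172 172 5116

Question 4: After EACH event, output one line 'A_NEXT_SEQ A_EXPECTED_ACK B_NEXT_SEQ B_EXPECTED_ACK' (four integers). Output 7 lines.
5000 172 172 5000
5116 172 172 5116
5116 172 322 5116
5116 172 467 5116
5116 467 467 5116
5199 467 467 5199
5199 467 467 5199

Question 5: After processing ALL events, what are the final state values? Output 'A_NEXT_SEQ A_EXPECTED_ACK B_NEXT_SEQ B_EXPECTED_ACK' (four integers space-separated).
Answer: 5199 467 467 5199

Derivation:
After event 0: A_seq=5000 A_ack=172 B_seq=172 B_ack=5000
After event 1: A_seq=5116 A_ack=172 B_seq=172 B_ack=5116
After event 2: A_seq=5116 A_ack=172 B_seq=322 B_ack=5116
After event 3: A_seq=5116 A_ack=172 B_seq=467 B_ack=5116
After event 4: A_seq=5116 A_ack=467 B_seq=467 B_ack=5116
After event 5: A_seq=5199 A_ack=467 B_seq=467 B_ack=5199
After event 6: A_seq=5199 A_ack=467 B_seq=467 B_ack=5199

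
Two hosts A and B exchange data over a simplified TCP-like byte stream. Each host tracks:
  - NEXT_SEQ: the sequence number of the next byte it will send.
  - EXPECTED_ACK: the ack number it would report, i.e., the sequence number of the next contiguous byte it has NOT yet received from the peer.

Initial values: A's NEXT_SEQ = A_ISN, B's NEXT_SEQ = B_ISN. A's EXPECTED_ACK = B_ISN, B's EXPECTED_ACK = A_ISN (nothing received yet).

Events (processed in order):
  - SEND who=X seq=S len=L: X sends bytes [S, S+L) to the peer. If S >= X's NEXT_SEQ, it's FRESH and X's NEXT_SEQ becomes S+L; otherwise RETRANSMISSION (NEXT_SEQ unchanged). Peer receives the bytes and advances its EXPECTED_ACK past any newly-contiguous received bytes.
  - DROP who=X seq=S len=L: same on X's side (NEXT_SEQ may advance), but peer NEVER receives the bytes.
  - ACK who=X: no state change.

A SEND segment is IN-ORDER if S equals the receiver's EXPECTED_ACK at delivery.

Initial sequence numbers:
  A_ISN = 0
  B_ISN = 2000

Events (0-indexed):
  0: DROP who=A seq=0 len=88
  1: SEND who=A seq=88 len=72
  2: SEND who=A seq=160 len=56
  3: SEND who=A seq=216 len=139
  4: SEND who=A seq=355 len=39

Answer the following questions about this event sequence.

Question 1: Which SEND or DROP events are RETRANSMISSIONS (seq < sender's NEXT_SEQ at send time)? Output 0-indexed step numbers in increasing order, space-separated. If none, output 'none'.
Answer: none

Derivation:
Step 0: DROP seq=0 -> fresh
Step 1: SEND seq=88 -> fresh
Step 2: SEND seq=160 -> fresh
Step 3: SEND seq=216 -> fresh
Step 4: SEND seq=355 -> fresh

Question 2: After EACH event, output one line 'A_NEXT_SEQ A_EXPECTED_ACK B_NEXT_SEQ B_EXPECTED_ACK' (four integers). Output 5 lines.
88 2000 2000 0
160 2000 2000 0
216 2000 2000 0
355 2000 2000 0
394 2000 2000 0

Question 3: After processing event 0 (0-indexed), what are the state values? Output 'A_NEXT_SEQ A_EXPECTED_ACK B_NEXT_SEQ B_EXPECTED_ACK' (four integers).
After event 0: A_seq=88 A_ack=2000 B_seq=2000 B_ack=0

88 2000 2000 0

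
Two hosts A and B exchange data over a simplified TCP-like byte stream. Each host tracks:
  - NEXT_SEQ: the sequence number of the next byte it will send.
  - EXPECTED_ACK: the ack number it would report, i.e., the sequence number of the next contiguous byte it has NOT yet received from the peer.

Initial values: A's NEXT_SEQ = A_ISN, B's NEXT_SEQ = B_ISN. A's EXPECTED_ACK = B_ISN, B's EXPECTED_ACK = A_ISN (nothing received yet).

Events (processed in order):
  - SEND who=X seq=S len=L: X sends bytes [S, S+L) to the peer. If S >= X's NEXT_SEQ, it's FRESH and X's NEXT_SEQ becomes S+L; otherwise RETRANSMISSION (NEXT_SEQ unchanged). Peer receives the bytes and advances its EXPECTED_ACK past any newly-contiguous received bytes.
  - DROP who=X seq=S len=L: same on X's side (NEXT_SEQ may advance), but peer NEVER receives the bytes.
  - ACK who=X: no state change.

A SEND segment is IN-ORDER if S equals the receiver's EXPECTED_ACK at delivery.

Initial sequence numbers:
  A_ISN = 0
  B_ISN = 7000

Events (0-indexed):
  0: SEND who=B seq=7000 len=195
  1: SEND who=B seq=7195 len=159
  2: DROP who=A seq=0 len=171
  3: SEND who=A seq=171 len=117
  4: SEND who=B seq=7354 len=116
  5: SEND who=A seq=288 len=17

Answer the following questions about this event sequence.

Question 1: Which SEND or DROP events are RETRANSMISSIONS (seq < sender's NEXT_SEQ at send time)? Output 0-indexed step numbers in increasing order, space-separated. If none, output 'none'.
Answer: none

Derivation:
Step 0: SEND seq=7000 -> fresh
Step 1: SEND seq=7195 -> fresh
Step 2: DROP seq=0 -> fresh
Step 3: SEND seq=171 -> fresh
Step 4: SEND seq=7354 -> fresh
Step 5: SEND seq=288 -> fresh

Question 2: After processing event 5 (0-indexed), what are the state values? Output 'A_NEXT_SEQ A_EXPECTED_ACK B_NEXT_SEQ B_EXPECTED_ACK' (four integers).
After event 0: A_seq=0 A_ack=7195 B_seq=7195 B_ack=0
After event 1: A_seq=0 A_ack=7354 B_seq=7354 B_ack=0
After event 2: A_seq=171 A_ack=7354 B_seq=7354 B_ack=0
After event 3: A_seq=288 A_ack=7354 B_seq=7354 B_ack=0
After event 4: A_seq=288 A_ack=7470 B_seq=7470 B_ack=0
After event 5: A_seq=305 A_ack=7470 B_seq=7470 B_ack=0

305 7470 7470 0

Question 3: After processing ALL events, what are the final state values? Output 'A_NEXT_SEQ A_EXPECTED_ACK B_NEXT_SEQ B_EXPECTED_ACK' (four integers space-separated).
After event 0: A_seq=0 A_ack=7195 B_seq=7195 B_ack=0
After event 1: A_seq=0 A_ack=7354 B_seq=7354 B_ack=0
After event 2: A_seq=171 A_ack=7354 B_seq=7354 B_ack=0
After event 3: A_seq=288 A_ack=7354 B_seq=7354 B_ack=0
After event 4: A_seq=288 A_ack=7470 B_seq=7470 B_ack=0
After event 5: A_seq=305 A_ack=7470 B_seq=7470 B_ack=0

Answer: 305 7470 7470 0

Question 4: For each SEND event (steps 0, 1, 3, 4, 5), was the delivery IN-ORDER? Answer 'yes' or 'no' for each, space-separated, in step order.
Step 0: SEND seq=7000 -> in-order
Step 1: SEND seq=7195 -> in-order
Step 3: SEND seq=171 -> out-of-order
Step 4: SEND seq=7354 -> in-order
Step 5: SEND seq=288 -> out-of-order

Answer: yes yes no yes no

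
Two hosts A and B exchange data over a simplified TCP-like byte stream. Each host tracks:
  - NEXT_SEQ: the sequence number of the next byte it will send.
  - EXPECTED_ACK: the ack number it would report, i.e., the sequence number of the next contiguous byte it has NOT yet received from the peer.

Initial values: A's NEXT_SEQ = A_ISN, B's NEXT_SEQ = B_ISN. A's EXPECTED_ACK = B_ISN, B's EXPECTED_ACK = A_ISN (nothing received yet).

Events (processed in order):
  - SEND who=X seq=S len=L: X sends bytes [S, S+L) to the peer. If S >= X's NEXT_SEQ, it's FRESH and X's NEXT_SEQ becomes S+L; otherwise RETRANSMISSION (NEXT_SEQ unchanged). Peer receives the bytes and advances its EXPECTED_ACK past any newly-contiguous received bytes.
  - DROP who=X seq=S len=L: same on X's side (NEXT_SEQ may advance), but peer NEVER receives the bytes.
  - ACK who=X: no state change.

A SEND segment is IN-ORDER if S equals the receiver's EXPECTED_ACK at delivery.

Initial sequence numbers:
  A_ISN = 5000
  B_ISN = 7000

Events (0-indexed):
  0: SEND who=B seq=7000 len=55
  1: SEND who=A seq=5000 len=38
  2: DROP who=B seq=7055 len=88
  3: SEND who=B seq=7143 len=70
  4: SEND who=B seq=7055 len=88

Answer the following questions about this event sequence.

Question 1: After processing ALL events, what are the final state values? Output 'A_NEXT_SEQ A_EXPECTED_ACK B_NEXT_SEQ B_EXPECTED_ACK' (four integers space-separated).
After event 0: A_seq=5000 A_ack=7055 B_seq=7055 B_ack=5000
After event 1: A_seq=5038 A_ack=7055 B_seq=7055 B_ack=5038
After event 2: A_seq=5038 A_ack=7055 B_seq=7143 B_ack=5038
After event 3: A_seq=5038 A_ack=7055 B_seq=7213 B_ack=5038
After event 4: A_seq=5038 A_ack=7213 B_seq=7213 B_ack=5038

Answer: 5038 7213 7213 5038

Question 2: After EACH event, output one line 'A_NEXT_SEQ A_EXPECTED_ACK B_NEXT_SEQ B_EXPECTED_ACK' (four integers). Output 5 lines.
5000 7055 7055 5000
5038 7055 7055 5038
5038 7055 7143 5038
5038 7055 7213 5038
5038 7213 7213 5038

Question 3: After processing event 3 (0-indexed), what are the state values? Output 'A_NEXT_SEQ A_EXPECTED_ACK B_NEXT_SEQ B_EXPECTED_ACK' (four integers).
After event 0: A_seq=5000 A_ack=7055 B_seq=7055 B_ack=5000
After event 1: A_seq=5038 A_ack=7055 B_seq=7055 B_ack=5038
After event 2: A_seq=5038 A_ack=7055 B_seq=7143 B_ack=5038
After event 3: A_seq=5038 A_ack=7055 B_seq=7213 B_ack=5038

5038 7055 7213 5038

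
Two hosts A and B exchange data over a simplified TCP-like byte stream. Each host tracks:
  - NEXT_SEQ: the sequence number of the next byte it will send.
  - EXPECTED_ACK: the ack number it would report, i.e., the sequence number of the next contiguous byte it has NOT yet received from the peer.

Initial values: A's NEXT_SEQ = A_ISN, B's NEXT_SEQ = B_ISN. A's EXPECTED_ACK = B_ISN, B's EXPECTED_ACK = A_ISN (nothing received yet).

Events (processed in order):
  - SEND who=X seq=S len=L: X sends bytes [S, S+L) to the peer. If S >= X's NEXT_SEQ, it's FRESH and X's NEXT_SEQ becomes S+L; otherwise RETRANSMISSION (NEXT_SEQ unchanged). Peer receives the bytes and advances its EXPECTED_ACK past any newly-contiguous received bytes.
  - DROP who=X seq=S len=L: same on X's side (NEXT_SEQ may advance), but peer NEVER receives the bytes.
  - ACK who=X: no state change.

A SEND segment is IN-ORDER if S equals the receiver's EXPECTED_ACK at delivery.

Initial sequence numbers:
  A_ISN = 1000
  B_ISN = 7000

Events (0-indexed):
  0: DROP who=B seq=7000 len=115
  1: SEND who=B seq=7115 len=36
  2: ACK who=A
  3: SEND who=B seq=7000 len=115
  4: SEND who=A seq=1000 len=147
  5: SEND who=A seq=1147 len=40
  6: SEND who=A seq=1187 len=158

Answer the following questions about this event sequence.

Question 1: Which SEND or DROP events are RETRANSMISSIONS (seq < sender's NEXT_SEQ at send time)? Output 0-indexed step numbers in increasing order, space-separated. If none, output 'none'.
Step 0: DROP seq=7000 -> fresh
Step 1: SEND seq=7115 -> fresh
Step 3: SEND seq=7000 -> retransmit
Step 4: SEND seq=1000 -> fresh
Step 5: SEND seq=1147 -> fresh
Step 6: SEND seq=1187 -> fresh

Answer: 3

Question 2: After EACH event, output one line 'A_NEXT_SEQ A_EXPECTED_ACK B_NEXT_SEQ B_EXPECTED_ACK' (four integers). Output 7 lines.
1000 7000 7115 1000
1000 7000 7151 1000
1000 7000 7151 1000
1000 7151 7151 1000
1147 7151 7151 1147
1187 7151 7151 1187
1345 7151 7151 1345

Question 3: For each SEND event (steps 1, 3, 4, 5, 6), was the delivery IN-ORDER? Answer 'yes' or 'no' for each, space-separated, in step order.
Step 1: SEND seq=7115 -> out-of-order
Step 3: SEND seq=7000 -> in-order
Step 4: SEND seq=1000 -> in-order
Step 5: SEND seq=1147 -> in-order
Step 6: SEND seq=1187 -> in-order

Answer: no yes yes yes yes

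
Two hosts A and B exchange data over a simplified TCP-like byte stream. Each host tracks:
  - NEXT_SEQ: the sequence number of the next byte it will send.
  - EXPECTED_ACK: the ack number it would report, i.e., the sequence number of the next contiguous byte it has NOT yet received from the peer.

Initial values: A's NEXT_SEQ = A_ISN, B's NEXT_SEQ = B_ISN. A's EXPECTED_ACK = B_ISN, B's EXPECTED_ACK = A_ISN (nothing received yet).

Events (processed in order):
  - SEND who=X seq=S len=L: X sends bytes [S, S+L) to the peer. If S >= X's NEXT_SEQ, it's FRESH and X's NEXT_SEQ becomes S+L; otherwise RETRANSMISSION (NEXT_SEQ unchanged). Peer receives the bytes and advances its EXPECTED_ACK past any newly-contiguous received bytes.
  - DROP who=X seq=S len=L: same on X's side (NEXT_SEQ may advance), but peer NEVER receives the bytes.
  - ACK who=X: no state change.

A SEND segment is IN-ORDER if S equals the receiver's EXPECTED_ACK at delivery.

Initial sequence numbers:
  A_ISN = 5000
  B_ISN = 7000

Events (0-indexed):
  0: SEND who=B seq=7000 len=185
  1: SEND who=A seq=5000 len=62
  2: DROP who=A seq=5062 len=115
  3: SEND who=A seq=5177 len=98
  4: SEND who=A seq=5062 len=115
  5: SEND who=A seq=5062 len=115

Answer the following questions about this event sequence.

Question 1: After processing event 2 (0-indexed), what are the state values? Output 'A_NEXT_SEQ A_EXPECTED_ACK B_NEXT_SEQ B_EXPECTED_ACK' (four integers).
After event 0: A_seq=5000 A_ack=7185 B_seq=7185 B_ack=5000
After event 1: A_seq=5062 A_ack=7185 B_seq=7185 B_ack=5062
After event 2: A_seq=5177 A_ack=7185 B_seq=7185 B_ack=5062

5177 7185 7185 5062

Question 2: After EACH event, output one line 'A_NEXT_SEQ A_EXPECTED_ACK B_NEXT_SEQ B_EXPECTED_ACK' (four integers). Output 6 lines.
5000 7185 7185 5000
5062 7185 7185 5062
5177 7185 7185 5062
5275 7185 7185 5062
5275 7185 7185 5275
5275 7185 7185 5275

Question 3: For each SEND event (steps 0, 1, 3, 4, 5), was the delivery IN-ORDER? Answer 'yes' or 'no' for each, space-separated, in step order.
Step 0: SEND seq=7000 -> in-order
Step 1: SEND seq=5000 -> in-order
Step 3: SEND seq=5177 -> out-of-order
Step 4: SEND seq=5062 -> in-order
Step 5: SEND seq=5062 -> out-of-order

Answer: yes yes no yes no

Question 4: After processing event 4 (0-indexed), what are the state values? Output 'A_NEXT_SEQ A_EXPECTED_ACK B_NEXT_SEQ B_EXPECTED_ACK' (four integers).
After event 0: A_seq=5000 A_ack=7185 B_seq=7185 B_ack=5000
After event 1: A_seq=5062 A_ack=7185 B_seq=7185 B_ack=5062
After event 2: A_seq=5177 A_ack=7185 B_seq=7185 B_ack=5062
After event 3: A_seq=5275 A_ack=7185 B_seq=7185 B_ack=5062
After event 4: A_seq=5275 A_ack=7185 B_seq=7185 B_ack=5275

5275 7185 7185 5275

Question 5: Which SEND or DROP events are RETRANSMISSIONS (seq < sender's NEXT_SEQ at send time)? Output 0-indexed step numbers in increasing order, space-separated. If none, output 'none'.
Answer: 4 5

Derivation:
Step 0: SEND seq=7000 -> fresh
Step 1: SEND seq=5000 -> fresh
Step 2: DROP seq=5062 -> fresh
Step 3: SEND seq=5177 -> fresh
Step 4: SEND seq=5062 -> retransmit
Step 5: SEND seq=5062 -> retransmit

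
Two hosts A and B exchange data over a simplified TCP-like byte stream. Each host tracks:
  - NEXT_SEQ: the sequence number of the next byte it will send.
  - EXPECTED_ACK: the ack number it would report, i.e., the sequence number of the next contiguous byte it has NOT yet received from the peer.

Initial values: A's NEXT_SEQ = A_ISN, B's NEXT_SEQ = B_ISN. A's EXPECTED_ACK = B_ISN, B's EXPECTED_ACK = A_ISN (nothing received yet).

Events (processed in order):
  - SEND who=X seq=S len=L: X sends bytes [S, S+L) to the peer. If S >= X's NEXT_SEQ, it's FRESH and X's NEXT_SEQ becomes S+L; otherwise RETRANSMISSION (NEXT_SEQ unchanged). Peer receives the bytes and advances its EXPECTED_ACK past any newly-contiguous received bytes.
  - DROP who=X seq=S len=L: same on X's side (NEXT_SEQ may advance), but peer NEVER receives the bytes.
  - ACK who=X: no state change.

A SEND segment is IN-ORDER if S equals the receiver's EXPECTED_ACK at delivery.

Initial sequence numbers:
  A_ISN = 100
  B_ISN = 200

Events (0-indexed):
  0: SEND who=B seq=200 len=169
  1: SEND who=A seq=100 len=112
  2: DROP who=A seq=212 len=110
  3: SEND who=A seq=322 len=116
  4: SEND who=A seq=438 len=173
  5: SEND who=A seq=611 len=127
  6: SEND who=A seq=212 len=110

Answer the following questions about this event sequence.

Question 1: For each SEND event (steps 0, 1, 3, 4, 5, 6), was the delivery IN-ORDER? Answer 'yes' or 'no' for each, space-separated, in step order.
Step 0: SEND seq=200 -> in-order
Step 1: SEND seq=100 -> in-order
Step 3: SEND seq=322 -> out-of-order
Step 4: SEND seq=438 -> out-of-order
Step 5: SEND seq=611 -> out-of-order
Step 6: SEND seq=212 -> in-order

Answer: yes yes no no no yes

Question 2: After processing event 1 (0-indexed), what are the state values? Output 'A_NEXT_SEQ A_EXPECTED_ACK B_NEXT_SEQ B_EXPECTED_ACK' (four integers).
After event 0: A_seq=100 A_ack=369 B_seq=369 B_ack=100
After event 1: A_seq=212 A_ack=369 B_seq=369 B_ack=212

212 369 369 212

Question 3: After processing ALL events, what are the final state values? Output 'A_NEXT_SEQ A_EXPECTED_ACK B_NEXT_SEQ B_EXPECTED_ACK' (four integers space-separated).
Answer: 738 369 369 738

Derivation:
After event 0: A_seq=100 A_ack=369 B_seq=369 B_ack=100
After event 1: A_seq=212 A_ack=369 B_seq=369 B_ack=212
After event 2: A_seq=322 A_ack=369 B_seq=369 B_ack=212
After event 3: A_seq=438 A_ack=369 B_seq=369 B_ack=212
After event 4: A_seq=611 A_ack=369 B_seq=369 B_ack=212
After event 5: A_seq=738 A_ack=369 B_seq=369 B_ack=212
After event 6: A_seq=738 A_ack=369 B_seq=369 B_ack=738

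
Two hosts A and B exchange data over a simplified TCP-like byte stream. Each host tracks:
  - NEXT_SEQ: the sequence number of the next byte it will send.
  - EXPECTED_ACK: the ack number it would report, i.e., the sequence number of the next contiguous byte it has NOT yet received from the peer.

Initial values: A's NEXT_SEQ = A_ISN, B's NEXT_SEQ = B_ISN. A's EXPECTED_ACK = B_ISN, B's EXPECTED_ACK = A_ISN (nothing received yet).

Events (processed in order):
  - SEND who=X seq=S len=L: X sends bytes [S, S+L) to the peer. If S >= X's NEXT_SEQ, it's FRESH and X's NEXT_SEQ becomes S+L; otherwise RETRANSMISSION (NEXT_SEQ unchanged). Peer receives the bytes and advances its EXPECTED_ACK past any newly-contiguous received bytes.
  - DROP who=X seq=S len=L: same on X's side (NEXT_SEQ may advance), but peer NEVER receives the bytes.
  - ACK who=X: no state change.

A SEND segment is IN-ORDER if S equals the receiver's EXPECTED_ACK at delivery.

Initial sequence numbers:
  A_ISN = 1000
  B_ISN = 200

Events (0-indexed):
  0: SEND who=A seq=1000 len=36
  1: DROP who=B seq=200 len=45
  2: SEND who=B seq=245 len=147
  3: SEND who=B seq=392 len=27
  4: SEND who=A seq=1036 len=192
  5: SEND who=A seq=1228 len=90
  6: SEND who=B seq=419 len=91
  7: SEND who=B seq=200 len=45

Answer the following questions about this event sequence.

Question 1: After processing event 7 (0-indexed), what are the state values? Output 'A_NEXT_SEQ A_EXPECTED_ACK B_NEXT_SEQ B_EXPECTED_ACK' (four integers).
After event 0: A_seq=1036 A_ack=200 B_seq=200 B_ack=1036
After event 1: A_seq=1036 A_ack=200 B_seq=245 B_ack=1036
After event 2: A_seq=1036 A_ack=200 B_seq=392 B_ack=1036
After event 3: A_seq=1036 A_ack=200 B_seq=419 B_ack=1036
After event 4: A_seq=1228 A_ack=200 B_seq=419 B_ack=1228
After event 5: A_seq=1318 A_ack=200 B_seq=419 B_ack=1318
After event 6: A_seq=1318 A_ack=200 B_seq=510 B_ack=1318
After event 7: A_seq=1318 A_ack=510 B_seq=510 B_ack=1318

1318 510 510 1318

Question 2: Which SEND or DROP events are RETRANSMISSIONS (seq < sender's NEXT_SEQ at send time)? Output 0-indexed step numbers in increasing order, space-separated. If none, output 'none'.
Answer: 7

Derivation:
Step 0: SEND seq=1000 -> fresh
Step 1: DROP seq=200 -> fresh
Step 2: SEND seq=245 -> fresh
Step 3: SEND seq=392 -> fresh
Step 4: SEND seq=1036 -> fresh
Step 5: SEND seq=1228 -> fresh
Step 6: SEND seq=419 -> fresh
Step 7: SEND seq=200 -> retransmit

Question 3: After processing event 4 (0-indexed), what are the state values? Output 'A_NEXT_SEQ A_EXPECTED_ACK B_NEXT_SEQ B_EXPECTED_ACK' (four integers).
After event 0: A_seq=1036 A_ack=200 B_seq=200 B_ack=1036
After event 1: A_seq=1036 A_ack=200 B_seq=245 B_ack=1036
After event 2: A_seq=1036 A_ack=200 B_seq=392 B_ack=1036
After event 3: A_seq=1036 A_ack=200 B_seq=419 B_ack=1036
After event 4: A_seq=1228 A_ack=200 B_seq=419 B_ack=1228

1228 200 419 1228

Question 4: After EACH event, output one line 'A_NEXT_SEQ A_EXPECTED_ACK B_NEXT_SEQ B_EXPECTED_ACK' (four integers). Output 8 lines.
1036 200 200 1036
1036 200 245 1036
1036 200 392 1036
1036 200 419 1036
1228 200 419 1228
1318 200 419 1318
1318 200 510 1318
1318 510 510 1318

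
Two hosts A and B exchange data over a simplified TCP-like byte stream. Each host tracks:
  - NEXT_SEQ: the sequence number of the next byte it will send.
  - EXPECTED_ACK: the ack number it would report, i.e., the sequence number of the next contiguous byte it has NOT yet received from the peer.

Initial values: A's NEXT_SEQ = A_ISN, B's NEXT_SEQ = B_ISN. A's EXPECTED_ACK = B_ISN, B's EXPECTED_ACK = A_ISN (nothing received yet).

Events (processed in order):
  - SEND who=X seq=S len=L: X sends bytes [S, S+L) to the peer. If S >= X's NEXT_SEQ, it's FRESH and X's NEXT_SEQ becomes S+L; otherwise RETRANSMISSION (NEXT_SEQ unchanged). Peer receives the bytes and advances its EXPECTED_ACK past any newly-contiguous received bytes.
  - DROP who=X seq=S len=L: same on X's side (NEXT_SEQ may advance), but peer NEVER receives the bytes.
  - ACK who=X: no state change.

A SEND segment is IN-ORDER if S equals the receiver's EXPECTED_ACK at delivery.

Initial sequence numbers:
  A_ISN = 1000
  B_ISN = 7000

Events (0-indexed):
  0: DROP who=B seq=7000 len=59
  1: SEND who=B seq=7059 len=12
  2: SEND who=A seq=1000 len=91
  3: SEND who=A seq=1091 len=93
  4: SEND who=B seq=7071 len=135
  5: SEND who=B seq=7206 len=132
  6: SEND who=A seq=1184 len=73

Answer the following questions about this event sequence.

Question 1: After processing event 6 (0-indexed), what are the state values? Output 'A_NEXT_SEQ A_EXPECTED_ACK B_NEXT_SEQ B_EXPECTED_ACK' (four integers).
After event 0: A_seq=1000 A_ack=7000 B_seq=7059 B_ack=1000
After event 1: A_seq=1000 A_ack=7000 B_seq=7071 B_ack=1000
After event 2: A_seq=1091 A_ack=7000 B_seq=7071 B_ack=1091
After event 3: A_seq=1184 A_ack=7000 B_seq=7071 B_ack=1184
After event 4: A_seq=1184 A_ack=7000 B_seq=7206 B_ack=1184
After event 5: A_seq=1184 A_ack=7000 B_seq=7338 B_ack=1184
After event 6: A_seq=1257 A_ack=7000 B_seq=7338 B_ack=1257

1257 7000 7338 1257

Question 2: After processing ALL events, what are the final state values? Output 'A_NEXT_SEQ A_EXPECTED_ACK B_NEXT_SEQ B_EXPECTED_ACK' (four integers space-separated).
After event 0: A_seq=1000 A_ack=7000 B_seq=7059 B_ack=1000
After event 1: A_seq=1000 A_ack=7000 B_seq=7071 B_ack=1000
After event 2: A_seq=1091 A_ack=7000 B_seq=7071 B_ack=1091
After event 3: A_seq=1184 A_ack=7000 B_seq=7071 B_ack=1184
After event 4: A_seq=1184 A_ack=7000 B_seq=7206 B_ack=1184
After event 5: A_seq=1184 A_ack=7000 B_seq=7338 B_ack=1184
After event 6: A_seq=1257 A_ack=7000 B_seq=7338 B_ack=1257

Answer: 1257 7000 7338 1257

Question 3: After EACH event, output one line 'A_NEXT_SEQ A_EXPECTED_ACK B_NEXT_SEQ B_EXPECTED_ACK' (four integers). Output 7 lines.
1000 7000 7059 1000
1000 7000 7071 1000
1091 7000 7071 1091
1184 7000 7071 1184
1184 7000 7206 1184
1184 7000 7338 1184
1257 7000 7338 1257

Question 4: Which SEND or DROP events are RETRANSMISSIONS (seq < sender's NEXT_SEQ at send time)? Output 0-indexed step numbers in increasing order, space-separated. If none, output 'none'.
Step 0: DROP seq=7000 -> fresh
Step 1: SEND seq=7059 -> fresh
Step 2: SEND seq=1000 -> fresh
Step 3: SEND seq=1091 -> fresh
Step 4: SEND seq=7071 -> fresh
Step 5: SEND seq=7206 -> fresh
Step 6: SEND seq=1184 -> fresh

Answer: none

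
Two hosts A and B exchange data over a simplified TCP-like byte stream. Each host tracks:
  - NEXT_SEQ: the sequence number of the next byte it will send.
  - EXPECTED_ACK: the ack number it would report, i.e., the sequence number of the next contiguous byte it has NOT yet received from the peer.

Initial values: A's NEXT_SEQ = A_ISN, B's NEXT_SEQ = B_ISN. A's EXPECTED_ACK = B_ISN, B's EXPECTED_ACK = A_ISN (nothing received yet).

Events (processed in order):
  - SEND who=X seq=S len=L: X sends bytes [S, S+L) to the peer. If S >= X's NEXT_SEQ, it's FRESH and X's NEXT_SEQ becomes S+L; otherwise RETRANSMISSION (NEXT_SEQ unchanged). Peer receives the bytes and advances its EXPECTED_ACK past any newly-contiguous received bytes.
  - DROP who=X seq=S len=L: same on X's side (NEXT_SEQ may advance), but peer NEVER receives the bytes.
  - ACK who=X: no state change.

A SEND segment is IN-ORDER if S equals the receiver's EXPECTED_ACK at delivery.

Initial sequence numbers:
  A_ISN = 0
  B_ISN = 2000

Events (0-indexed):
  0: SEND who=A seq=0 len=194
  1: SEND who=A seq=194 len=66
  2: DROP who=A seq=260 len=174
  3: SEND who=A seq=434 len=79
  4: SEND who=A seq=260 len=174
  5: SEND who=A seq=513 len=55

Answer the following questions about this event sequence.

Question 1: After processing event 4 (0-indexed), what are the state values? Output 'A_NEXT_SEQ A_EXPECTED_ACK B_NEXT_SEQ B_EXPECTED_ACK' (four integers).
After event 0: A_seq=194 A_ack=2000 B_seq=2000 B_ack=194
After event 1: A_seq=260 A_ack=2000 B_seq=2000 B_ack=260
After event 2: A_seq=434 A_ack=2000 B_seq=2000 B_ack=260
After event 3: A_seq=513 A_ack=2000 B_seq=2000 B_ack=260
After event 4: A_seq=513 A_ack=2000 B_seq=2000 B_ack=513

513 2000 2000 513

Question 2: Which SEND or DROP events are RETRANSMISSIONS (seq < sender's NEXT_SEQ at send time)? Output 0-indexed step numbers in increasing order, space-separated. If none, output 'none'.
Answer: 4

Derivation:
Step 0: SEND seq=0 -> fresh
Step 1: SEND seq=194 -> fresh
Step 2: DROP seq=260 -> fresh
Step 3: SEND seq=434 -> fresh
Step 4: SEND seq=260 -> retransmit
Step 5: SEND seq=513 -> fresh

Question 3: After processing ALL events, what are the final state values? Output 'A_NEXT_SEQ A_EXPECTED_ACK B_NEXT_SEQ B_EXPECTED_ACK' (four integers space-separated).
Answer: 568 2000 2000 568

Derivation:
After event 0: A_seq=194 A_ack=2000 B_seq=2000 B_ack=194
After event 1: A_seq=260 A_ack=2000 B_seq=2000 B_ack=260
After event 2: A_seq=434 A_ack=2000 B_seq=2000 B_ack=260
After event 3: A_seq=513 A_ack=2000 B_seq=2000 B_ack=260
After event 4: A_seq=513 A_ack=2000 B_seq=2000 B_ack=513
After event 5: A_seq=568 A_ack=2000 B_seq=2000 B_ack=568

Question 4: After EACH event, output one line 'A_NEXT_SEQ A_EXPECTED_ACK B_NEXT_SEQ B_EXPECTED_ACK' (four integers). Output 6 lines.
194 2000 2000 194
260 2000 2000 260
434 2000 2000 260
513 2000 2000 260
513 2000 2000 513
568 2000 2000 568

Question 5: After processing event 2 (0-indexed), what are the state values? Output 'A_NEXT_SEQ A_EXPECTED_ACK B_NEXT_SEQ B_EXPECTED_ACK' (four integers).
After event 0: A_seq=194 A_ack=2000 B_seq=2000 B_ack=194
After event 1: A_seq=260 A_ack=2000 B_seq=2000 B_ack=260
After event 2: A_seq=434 A_ack=2000 B_seq=2000 B_ack=260

434 2000 2000 260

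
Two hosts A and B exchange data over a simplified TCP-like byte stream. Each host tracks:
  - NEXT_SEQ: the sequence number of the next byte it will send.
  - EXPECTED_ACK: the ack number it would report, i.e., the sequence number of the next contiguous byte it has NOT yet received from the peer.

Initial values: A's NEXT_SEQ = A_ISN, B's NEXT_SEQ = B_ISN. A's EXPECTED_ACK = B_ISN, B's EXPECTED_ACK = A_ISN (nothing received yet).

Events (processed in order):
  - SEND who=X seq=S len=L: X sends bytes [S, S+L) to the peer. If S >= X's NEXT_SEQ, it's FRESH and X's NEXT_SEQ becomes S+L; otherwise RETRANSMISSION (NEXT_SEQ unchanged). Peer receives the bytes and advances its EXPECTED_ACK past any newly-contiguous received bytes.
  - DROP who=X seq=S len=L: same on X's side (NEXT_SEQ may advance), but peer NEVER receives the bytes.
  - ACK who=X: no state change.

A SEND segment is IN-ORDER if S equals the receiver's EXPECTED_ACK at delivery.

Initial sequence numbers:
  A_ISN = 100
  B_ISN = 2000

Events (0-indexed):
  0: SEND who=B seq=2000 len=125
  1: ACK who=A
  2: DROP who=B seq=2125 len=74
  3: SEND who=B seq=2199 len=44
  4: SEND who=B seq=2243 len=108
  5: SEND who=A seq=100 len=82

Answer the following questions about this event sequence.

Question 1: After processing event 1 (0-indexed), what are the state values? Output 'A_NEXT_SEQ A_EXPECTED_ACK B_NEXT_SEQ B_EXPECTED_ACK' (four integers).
After event 0: A_seq=100 A_ack=2125 B_seq=2125 B_ack=100
After event 1: A_seq=100 A_ack=2125 B_seq=2125 B_ack=100

100 2125 2125 100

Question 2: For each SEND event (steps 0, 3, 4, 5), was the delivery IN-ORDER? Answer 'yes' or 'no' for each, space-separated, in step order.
Step 0: SEND seq=2000 -> in-order
Step 3: SEND seq=2199 -> out-of-order
Step 4: SEND seq=2243 -> out-of-order
Step 5: SEND seq=100 -> in-order

Answer: yes no no yes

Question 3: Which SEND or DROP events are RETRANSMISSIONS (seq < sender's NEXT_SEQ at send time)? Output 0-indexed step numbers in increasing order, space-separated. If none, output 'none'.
Step 0: SEND seq=2000 -> fresh
Step 2: DROP seq=2125 -> fresh
Step 3: SEND seq=2199 -> fresh
Step 4: SEND seq=2243 -> fresh
Step 5: SEND seq=100 -> fresh

Answer: none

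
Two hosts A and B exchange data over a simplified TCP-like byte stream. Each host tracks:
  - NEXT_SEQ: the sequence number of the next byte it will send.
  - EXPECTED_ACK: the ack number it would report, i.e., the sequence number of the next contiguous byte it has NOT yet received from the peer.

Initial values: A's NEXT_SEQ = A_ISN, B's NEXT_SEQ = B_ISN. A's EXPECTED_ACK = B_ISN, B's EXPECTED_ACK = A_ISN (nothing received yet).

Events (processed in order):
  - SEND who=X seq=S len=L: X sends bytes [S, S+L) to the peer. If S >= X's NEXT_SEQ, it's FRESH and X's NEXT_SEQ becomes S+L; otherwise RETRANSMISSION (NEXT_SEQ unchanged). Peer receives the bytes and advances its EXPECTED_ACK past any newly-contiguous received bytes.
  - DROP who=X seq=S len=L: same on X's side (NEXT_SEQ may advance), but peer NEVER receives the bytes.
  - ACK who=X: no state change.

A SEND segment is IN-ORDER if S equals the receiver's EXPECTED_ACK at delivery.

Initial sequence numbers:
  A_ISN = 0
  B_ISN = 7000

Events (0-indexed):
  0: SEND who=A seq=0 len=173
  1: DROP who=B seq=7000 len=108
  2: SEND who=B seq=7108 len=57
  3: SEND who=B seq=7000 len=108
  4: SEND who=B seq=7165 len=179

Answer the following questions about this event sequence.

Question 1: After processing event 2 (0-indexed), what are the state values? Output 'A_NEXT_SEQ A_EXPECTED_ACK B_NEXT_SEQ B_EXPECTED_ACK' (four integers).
After event 0: A_seq=173 A_ack=7000 B_seq=7000 B_ack=173
After event 1: A_seq=173 A_ack=7000 B_seq=7108 B_ack=173
After event 2: A_seq=173 A_ack=7000 B_seq=7165 B_ack=173

173 7000 7165 173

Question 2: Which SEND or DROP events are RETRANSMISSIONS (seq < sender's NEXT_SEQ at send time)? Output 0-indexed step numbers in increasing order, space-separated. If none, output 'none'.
Answer: 3

Derivation:
Step 0: SEND seq=0 -> fresh
Step 1: DROP seq=7000 -> fresh
Step 2: SEND seq=7108 -> fresh
Step 3: SEND seq=7000 -> retransmit
Step 4: SEND seq=7165 -> fresh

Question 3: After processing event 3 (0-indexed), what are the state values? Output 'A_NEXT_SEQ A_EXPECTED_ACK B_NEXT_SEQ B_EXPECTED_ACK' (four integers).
After event 0: A_seq=173 A_ack=7000 B_seq=7000 B_ack=173
After event 1: A_seq=173 A_ack=7000 B_seq=7108 B_ack=173
After event 2: A_seq=173 A_ack=7000 B_seq=7165 B_ack=173
After event 3: A_seq=173 A_ack=7165 B_seq=7165 B_ack=173

173 7165 7165 173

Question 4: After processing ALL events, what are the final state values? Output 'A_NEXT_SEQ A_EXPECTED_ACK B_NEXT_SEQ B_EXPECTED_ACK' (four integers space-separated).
After event 0: A_seq=173 A_ack=7000 B_seq=7000 B_ack=173
After event 1: A_seq=173 A_ack=7000 B_seq=7108 B_ack=173
After event 2: A_seq=173 A_ack=7000 B_seq=7165 B_ack=173
After event 3: A_seq=173 A_ack=7165 B_seq=7165 B_ack=173
After event 4: A_seq=173 A_ack=7344 B_seq=7344 B_ack=173

Answer: 173 7344 7344 173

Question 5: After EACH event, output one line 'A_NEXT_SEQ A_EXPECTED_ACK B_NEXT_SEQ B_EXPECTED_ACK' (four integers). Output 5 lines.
173 7000 7000 173
173 7000 7108 173
173 7000 7165 173
173 7165 7165 173
173 7344 7344 173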